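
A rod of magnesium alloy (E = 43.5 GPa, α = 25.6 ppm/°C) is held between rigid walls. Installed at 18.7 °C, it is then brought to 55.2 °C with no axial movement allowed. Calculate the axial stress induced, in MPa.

40.6 MPa

ΔT = 36.50 K. Constrained thermal stress σ = E·α·ΔT = 43.50×10³ MPa × 25.6×10⁻⁶ × 36.50 = 40.6 MPa (compressive).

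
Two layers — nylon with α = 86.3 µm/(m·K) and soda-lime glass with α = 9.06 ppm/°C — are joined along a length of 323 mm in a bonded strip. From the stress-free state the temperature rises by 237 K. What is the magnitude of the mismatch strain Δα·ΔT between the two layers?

0.0183

Δα = |86.3 − 9.06|×10⁻⁶/K = 77.2×10⁻⁶/K.
Mismatch strain = Δα·ΔT = 77.2×10⁻⁶ × 237.0 = 0.0183.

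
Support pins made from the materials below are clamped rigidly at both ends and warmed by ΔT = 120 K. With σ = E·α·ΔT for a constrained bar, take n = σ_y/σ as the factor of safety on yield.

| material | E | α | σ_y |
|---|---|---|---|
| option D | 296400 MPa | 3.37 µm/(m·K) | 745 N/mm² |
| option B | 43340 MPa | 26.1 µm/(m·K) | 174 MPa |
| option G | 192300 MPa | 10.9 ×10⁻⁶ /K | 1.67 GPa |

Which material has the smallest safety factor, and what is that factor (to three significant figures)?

Per material, after unit conversion:
  option D: E = 296.4, α = 3.37, σ_y = 745.0 → σ = 120 MPa, n = 6.22
  option B: E = 43.34, α = 26.1, σ_y = 174.0 → σ = 136 MPa, n = 1.28
  option G: E = 192.3, α = 10.9, σ_y = 1670 → σ = 252 MPa, n = 6.64
The minimum is option B at n = 1.28.

option B, n = 1.28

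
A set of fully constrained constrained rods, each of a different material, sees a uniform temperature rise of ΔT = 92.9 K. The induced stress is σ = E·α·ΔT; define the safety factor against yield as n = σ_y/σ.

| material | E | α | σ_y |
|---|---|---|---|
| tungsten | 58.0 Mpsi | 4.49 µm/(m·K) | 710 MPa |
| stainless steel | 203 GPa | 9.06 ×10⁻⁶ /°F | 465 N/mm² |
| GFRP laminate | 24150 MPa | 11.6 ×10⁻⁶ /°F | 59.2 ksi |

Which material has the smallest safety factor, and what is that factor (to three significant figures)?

stainless steel, n = 1.51

In consistent units (E in GPa, α in ×10⁻⁶/K, σ_y in MPa):
  tungsten: E = 399.9, α = 4.49, σ_y = 710.0 → σ = 167 MPa, n = 4.26
  stainless steel: E = 203.0, α = 16.3, σ_y = 465.0 → σ = 308 MPa, n = 1.51
  GFRP laminate: E = 24.15, α = 20.9, σ_y = 408.2 → σ = 46.8 MPa, n = 8.71
Stainless steel has the lowest safety factor, n = 1.51.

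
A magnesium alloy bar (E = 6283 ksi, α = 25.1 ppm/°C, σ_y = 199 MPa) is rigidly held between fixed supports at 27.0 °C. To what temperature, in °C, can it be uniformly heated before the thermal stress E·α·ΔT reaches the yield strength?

210 °C

E = 6283 ksi = 43.32 GPa.
E·α·ΔT = 199.0 MPa ⇒ ΔT = 199.0 / (43.32×10³ × 25.1×10⁻⁶) = 183.0 K.
T = 27.0 + 183.0 = 210.0 °C.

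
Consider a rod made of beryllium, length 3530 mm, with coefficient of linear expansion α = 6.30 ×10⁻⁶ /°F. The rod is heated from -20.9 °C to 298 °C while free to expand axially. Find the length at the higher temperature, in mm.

3542.8 mm

Convert α: 6.30×10⁻⁶/°F × (9/5) = 11.3×10⁻⁶/K.
ΔT = 298 − (-20.9) = 318.9 K.
ΔL = α·L₀·ΔT = 11.3×10⁻⁶ × 3530 mm × 318.9 K = 12.8 mm.
L = L₀ + ΔL = 3530 + 12.8 = 3542.8 mm.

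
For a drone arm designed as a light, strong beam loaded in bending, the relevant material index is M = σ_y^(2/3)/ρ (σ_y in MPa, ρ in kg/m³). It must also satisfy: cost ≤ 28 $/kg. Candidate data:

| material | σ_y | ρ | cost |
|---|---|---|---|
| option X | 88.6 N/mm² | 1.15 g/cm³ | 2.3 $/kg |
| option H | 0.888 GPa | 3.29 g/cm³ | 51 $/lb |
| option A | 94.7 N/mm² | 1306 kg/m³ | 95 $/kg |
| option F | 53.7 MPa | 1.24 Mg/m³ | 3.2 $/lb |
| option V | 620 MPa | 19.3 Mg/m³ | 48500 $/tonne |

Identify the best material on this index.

Screen on constraints: cost ≤ 28 $/kg. Survivors: option X, option F.
Normalizing units and computing the index:
  option X: σ_y = 88.60 MPa, ρ = 1150 kg/m³
  option F: σ_y = 53.70 MPa, ρ = 1240 kg/m³
  option X: M = 17.3×10⁻³
  option F: M = 11.5×10⁻³
Highest index: option X.

option X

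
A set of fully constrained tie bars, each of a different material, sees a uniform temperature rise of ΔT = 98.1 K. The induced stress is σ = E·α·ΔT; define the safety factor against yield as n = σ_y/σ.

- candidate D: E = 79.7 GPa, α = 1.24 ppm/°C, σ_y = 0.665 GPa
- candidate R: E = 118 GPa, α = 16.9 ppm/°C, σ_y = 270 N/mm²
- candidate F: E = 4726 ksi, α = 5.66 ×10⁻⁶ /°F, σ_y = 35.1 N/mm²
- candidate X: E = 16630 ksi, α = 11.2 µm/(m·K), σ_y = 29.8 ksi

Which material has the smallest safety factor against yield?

candidate F

In consistent units (E in GPa, α in ×10⁻⁶/K, σ_y in MPa):
  candidate D: E = 79.70, α = 1.24, σ_y = 665.0 → σ = 9.70 MPa, n = 68.6
  candidate R: E = 118.0, α = 16.9, σ_y = 270.0 → σ = 196 MPa, n = 1.38
  candidate F: E = 32.58, α = 10.2, σ_y = 35.10 → σ = 32.6 MPa, n = 1.08
  candidate X: E = 114.7, α = 11.2, σ_y = 205.5 → σ = 126 MPa, n = 1.63
Candidate F has the lowest safety factor, n = 1.08.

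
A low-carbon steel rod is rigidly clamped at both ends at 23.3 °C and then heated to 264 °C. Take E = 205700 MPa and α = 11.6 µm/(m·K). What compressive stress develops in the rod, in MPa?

E = 205700 MPa = 205.7 GPa.
ΔT = 240.7 K. Constrained thermal stress σ = E·α·ΔT = 205.7×10³ MPa × 11.6×10⁻⁶ × 240.7 = 574 MPa (compressive).

574 MPa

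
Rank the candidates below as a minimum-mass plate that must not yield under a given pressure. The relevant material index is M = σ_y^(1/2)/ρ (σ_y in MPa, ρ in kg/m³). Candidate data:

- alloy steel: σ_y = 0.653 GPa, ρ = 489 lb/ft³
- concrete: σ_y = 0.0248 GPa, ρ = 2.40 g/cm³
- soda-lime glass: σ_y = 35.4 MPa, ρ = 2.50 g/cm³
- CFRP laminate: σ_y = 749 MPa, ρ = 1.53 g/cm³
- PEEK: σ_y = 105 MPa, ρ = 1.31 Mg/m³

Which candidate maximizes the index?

CFRP laminate

Putting every candidate on a common basis:
  alloy steel: σ_y = 653.0 MPa, ρ = 7833 kg/m³
  concrete: σ_y = 24.80 MPa, ρ = 2400 kg/m³
  soda-lime glass: σ_y = 35.40 MPa, ρ = 2500 kg/m³
  CFRP laminate: σ_y = 749.0 MPa, ρ = 1530 kg/m³
  PEEK: σ_y = 105.0 MPa, ρ = 1310 kg/m³
  CFRP laminate: M = 17.9×10⁻³
  PEEK: M = 7.82×10⁻³
  alloy steel: M = 3.26×10⁻³
  soda-lime glass: M = 2.38×10⁻³
  concrete: M = 2.07×10⁻³
The maximum is for CFRP laminate.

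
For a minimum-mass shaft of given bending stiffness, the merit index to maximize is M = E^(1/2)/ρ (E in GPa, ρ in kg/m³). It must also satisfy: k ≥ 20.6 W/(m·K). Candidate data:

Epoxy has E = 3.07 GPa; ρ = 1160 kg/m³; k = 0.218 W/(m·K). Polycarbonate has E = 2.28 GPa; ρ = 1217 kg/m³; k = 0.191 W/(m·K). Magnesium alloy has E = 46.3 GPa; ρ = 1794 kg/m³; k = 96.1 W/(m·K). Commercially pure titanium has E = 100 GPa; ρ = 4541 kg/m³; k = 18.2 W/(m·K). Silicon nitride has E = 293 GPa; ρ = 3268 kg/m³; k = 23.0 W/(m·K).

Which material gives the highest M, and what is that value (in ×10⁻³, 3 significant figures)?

silicon nitride, M = 5.24×10⁻³

Screen on constraints: k ≥ 20.6 W/(m·K). Survivors: magnesium alloy, silicon nitride.
Per-candidate index values:
  silicon nitride: M = 5.24×10⁻³
  magnesium alloy: M = 3.79×10⁻³
Silicon nitride has the largest M.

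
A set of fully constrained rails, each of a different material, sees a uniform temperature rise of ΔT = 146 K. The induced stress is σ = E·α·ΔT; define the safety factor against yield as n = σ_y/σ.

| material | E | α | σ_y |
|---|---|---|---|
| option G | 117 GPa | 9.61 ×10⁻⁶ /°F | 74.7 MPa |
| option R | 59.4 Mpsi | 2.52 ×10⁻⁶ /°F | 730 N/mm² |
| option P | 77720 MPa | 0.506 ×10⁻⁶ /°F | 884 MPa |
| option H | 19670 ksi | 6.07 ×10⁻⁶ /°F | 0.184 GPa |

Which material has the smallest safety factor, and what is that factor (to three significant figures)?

Converting E to GPa, α to ×10⁻⁶/K, σ_y to MPa, then σ and n for each:
  option G: E = 117.0, α = 17.3, σ_y = 74.70 → σ = 295 MPa, n = 0.253
  option R: E = 409.5, α = 4.54, σ_y = 730.0 → σ = 271 MPa, n = 2.69
  option P: E = 77.72, α = 0.911, σ_y = 884.0 → σ = 10.3 MPa, n = 85.5
  option H: E = 135.6, α = 10.9, σ_y = 184.0 → σ = 216 MPa, n = 0.851
Smallest n: option G with n = 0.253.

option G, n = 0.253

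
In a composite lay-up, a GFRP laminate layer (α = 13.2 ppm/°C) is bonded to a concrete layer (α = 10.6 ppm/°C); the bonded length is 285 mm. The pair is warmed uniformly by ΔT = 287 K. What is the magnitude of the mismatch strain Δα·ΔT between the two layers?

7.46×10⁻⁴

Δα = |13.2 − 10.6|×10⁻⁶/K = 2.60×10⁻⁶/K.
Mismatch strain = Δα·ΔT = 2.60×10⁻⁶ × 287.0 = 7.46×10⁻⁴.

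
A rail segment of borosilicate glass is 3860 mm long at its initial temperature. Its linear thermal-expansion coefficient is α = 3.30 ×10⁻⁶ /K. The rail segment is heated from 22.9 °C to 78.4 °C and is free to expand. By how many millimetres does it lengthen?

0.707 mm

ΔT = 78.4 − 22.9 = 55.50 K.
ΔL = α·L₀·ΔT = 3.30×10⁻⁶ × 3860 mm × 55.50 K = 0.707 mm.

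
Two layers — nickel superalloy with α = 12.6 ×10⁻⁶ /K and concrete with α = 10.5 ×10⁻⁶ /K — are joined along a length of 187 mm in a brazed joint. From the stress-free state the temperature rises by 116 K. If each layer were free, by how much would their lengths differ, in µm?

Δα = |12.6 − 10.5|×10⁻⁶/K = 2.10×10⁻⁶/K.
ΔL_mismatch = Δα·L·ΔT = 2.10×10⁻⁶ × 187.0 mm × 116.0 K = 45.6 µm.

45.6 µm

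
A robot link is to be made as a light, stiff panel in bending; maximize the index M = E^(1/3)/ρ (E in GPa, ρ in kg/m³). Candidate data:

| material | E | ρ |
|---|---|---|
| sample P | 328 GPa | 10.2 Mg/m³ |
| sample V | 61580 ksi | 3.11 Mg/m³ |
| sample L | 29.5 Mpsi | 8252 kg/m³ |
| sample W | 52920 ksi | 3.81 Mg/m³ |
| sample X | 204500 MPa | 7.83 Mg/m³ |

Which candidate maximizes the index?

Convert each candidate to consistent units, then evaluate M:
  sample P: E = 328.0 GPa, ρ = 10200 kg/m³
  sample V: E = 424.6 GPa, ρ = 3110 kg/m³
  sample L: E = 203.4 GPa, ρ = 8252 kg/m³
  sample W: E = 364.9 GPa, ρ = 3810 kg/m³
  sample X: E = 204.5 GPa, ρ = 7830 kg/m³
  sample V: M = 2.42×10⁻³
  sample W: M = 1.88×10⁻³
  sample X: M = 0.752×10⁻³
  sample L: M = 0.713×10⁻³
  sample P: M = 0.676×10⁻³
Highest index: sample V.

sample V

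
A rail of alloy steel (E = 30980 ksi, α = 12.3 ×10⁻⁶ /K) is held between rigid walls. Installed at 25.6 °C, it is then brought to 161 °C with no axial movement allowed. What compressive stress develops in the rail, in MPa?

E = 30980 ksi = 213.6 GPa.
ΔT = 135.4 K. Constrained thermal stress σ = E·α·ΔT = 213.6×10³ MPa × 12.3×10⁻⁶ × 135.4 = 356 MPa (compressive).

356 MPa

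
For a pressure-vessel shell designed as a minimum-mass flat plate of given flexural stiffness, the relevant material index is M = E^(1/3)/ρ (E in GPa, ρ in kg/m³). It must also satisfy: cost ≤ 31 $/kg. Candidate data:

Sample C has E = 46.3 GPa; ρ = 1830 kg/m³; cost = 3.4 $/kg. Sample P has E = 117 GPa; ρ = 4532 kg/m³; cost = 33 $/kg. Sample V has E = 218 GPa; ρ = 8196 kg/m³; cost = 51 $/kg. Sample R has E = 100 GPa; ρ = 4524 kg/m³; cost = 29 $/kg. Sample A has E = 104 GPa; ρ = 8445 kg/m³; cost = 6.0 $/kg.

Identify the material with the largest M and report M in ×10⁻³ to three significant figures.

sample C, M = 1.96×10⁻³

Screen on constraints: cost ≤ 31 $/kg. Survivors: sample C, sample R, sample A.
Evaluate M for each candidate:
  sample C: M = 1.96×10⁻³
  sample R: M = 1.03×10⁻³
  sample A: M = 0.557×10⁻³
Sample C ranks first.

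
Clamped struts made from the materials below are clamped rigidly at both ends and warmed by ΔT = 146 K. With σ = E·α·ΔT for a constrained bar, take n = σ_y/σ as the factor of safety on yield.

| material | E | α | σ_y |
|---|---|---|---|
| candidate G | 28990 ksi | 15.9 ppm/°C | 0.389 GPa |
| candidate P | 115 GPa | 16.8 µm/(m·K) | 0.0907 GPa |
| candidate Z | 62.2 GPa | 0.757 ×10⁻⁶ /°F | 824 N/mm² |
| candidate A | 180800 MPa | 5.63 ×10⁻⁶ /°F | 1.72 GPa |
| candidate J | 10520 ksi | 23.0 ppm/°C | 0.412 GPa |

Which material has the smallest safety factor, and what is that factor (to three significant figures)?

In consistent units (E in GPa, α in ×10⁻⁶/K, σ_y in MPa):
  candidate G: E = 199.9, α = 15.9, σ_y = 389.0 → σ = 464 MPa, n = 0.838
  candidate P: E = 115.0, α = 16.8, σ_y = 90.70 → σ = 282 MPa, n = 0.322
  candidate Z: E = 62.20, α = 1.36, σ_y = 824.0 → σ = 12.4 MPa, n = 66.6
  candidate A: E = 180.8, α = 10.1, σ_y = 1720 → σ = 268 MPa, n = 6.43
  candidate J: E = 72.53, α = 23.0, σ_y = 412.0 → σ = 244 MPa, n = 1.69
Candidate P has the lowest safety factor, n = 0.322.

candidate P, n = 0.322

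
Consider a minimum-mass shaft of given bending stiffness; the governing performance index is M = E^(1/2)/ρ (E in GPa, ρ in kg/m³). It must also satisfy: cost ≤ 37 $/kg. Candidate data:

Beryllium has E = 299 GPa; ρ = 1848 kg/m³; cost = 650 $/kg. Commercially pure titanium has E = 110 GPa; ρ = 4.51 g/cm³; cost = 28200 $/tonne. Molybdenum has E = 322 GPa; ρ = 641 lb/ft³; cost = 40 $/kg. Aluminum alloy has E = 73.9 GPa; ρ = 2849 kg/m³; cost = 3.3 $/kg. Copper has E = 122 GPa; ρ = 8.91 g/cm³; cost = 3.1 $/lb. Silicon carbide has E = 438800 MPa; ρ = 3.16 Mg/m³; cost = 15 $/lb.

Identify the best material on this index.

Screen on constraints: cost ≤ 37 $/kg. Survivors: commercially pure titanium, aluminum alloy, copper, silicon carbide.
Normalizing units and computing the index:
  commercially pure titanium: E = 110.0 GPa, ρ = 4510 kg/m³
  aluminum alloy: E = 73.90 GPa, ρ = 2849 kg/m³
  copper: E = 122.0 GPa, ρ = 8910 kg/m³
  silicon carbide: E = 438.8 GPa, ρ = 3160 kg/m³
  silicon carbide: M = 6.63×10⁻³
  aluminum alloy: M = 3.02×10⁻³
  commercially pure titanium: M = 2.33×10⁻³
  copper: M = 1.24×10⁻³
Highest index: silicon carbide.

silicon carbide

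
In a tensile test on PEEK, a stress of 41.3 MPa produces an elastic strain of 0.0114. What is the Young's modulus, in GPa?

E = σ/ε = 41.3 MPa / 0.0114 = 3623 MPa = 3.62 GPa.

3.62 GPa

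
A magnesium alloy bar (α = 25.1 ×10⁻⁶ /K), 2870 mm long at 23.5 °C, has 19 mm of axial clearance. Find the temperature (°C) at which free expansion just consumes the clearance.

287 °C

α·L₀·ΔT = 19.0 mm ⇒ ΔT = 19.0 / (25.1×10⁻⁶ × 2870.0) = 263.8 K.
T = 23.5 + 263.8 = 287.3 °C.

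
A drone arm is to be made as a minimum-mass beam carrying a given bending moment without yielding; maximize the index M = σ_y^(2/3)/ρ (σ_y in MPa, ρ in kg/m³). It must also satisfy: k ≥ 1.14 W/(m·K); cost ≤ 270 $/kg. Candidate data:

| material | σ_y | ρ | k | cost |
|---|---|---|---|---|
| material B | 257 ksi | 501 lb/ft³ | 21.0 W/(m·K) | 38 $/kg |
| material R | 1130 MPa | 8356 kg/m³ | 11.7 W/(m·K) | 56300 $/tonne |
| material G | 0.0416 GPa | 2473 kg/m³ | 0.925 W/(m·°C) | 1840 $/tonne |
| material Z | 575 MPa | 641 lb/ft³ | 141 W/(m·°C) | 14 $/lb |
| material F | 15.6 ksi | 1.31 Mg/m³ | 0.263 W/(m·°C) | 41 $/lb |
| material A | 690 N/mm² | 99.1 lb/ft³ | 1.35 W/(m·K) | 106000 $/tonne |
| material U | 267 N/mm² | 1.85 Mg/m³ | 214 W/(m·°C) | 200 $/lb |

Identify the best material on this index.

Screen on constraints: k ≥ 1.14 W/(m·K); cost ≤ 270 $/kg. Survivors: material B, material R, material Z, material A.
Putting every candidate on a common basis:
  material B: σ_y = 1772 MPa, ρ = 8025 kg/m³
  material R: σ_y = 1130 MPa, ρ = 8356 kg/m³
  material Z: σ_y = 575.0 MPa, ρ = 10270 kg/m³
  material A: σ_y = 690.0 MPa, ρ = 1587 kg/m³
  material A: M = 49.2×10⁻³
  material B: M = 18.2×10⁻³
  material R: M = 13.0×10⁻³
  material Z: M = 6.73×10⁻³
Material A has the largest M.

material A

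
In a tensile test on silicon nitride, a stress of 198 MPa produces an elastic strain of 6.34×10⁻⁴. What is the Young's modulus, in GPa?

E = σ/ε = 198 MPa / 6.34×10⁻⁴ = 312300 MPa = 312 GPa.

312 GPa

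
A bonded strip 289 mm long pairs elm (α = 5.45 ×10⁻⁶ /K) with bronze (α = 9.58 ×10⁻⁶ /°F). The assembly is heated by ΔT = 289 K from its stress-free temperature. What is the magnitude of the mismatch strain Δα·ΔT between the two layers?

3.41×10⁻³

bronze: α = 9.58×10⁻⁶/°F × 9/5 = 17.2×10⁻⁶/K.
Δα = |5.45 − 17.2|×10⁻⁶/K = 11.8×10⁻⁶/K.
Mismatch strain = Δα·ΔT = 11.8×10⁻⁶ × 289.0 = 3.41×10⁻³.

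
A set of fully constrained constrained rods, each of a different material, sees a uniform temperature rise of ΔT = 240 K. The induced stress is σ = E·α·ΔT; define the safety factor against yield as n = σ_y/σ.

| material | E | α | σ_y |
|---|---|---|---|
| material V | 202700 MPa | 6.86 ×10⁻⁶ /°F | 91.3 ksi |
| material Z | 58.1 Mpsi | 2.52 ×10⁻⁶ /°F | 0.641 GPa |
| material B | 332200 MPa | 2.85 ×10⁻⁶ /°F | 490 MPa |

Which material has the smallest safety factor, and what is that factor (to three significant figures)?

material V, n = 1.05

Per material, after unit conversion:
  material V: E = 202.7, α = 12.3, σ_y = 629.5 → σ = 601 MPa, n = 1.05
  material Z: E = 400.6, α = 4.54, σ_y = 641.0 → σ = 436 MPa, n = 1.47
  material B: E = 332.2, α = 5.13, σ_y = 490.0 → σ = 409 MPa, n = 1.20
The minimum is material V at n = 1.05.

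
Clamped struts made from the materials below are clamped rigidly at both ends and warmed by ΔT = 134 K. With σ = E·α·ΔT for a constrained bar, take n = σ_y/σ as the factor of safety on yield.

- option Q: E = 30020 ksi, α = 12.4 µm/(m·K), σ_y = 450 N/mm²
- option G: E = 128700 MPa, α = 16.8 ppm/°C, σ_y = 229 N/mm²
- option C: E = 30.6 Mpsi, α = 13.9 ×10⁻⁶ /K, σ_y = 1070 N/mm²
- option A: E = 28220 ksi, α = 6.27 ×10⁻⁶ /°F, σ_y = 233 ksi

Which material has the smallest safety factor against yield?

option G

With everything in SI (GPa, ×10⁻⁶/K, MPa):
  option Q: E = 207.0, α = 12.4, σ_y = 450.0 → σ = 344 MPa, n = 1.31
  option G: E = 128.7, α = 16.8, σ_y = 229.0 → σ = 290 MPa, n = 0.790
  option C: E = 211.0, α = 13.9, σ_y = 1070 → σ = 393 MPa, n = 2.72
  option A: E = 194.6, α = 11.3, σ_y = 1606 → σ = 294 MPa, n = 5.46
Option G has the lowest safety factor, n = 0.790.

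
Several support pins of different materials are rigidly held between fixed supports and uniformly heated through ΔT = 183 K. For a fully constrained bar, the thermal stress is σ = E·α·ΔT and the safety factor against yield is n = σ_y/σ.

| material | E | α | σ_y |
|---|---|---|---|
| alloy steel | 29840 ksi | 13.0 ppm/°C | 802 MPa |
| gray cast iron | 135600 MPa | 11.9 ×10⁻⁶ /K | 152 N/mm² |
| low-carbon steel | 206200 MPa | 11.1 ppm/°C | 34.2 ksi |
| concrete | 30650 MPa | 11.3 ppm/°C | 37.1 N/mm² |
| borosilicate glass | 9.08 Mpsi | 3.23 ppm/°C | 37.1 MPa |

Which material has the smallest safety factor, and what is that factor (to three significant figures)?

gray cast iron, n = 0.515

Per material, after unit conversion:
  alloy steel: E = 205.7, α = 13.0, σ_y = 802.0 → σ = 489 MPa, n = 1.64
  gray cast iron: E = 135.6, α = 11.9, σ_y = 152.0 → σ = 295 MPa, n = 0.515
  low-carbon steel: E = 206.2, α = 11.1, σ_y = 235.8 → σ = 419 MPa, n = 0.563
  concrete: E = 30.65, α = 11.3, σ_y = 37.10 → σ = 63.4 MPa, n = 0.585
  borosilicate glass: E = 62.60, α = 3.23, σ_y = 37.10 → σ = 37.0 MPa, n = 1.00
Gray cast iron has the lowest safety factor, n = 0.515.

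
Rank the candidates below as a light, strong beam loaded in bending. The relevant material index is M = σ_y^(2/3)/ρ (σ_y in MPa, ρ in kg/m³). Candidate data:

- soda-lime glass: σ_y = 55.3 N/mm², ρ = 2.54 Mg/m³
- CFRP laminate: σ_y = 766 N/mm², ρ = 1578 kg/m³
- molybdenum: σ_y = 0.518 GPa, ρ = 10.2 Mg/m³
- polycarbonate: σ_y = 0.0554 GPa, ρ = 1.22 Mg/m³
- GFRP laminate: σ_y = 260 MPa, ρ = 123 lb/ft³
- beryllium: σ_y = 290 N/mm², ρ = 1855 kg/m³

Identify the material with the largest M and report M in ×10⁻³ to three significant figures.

CFRP laminate, M = 53.1×10⁻³

In SI units:
  soda-lime glass: σ_y = 55.30 MPa, ρ = 2540 kg/m³
  CFRP laminate: σ_y = 766.0 MPa, ρ = 1578 kg/m³
  molybdenum: σ_y = 518.0 MPa, ρ = 10200 kg/m³
  polycarbonate: σ_y = 55.40 MPa, ρ = 1220 kg/m³
  GFRP laminate: σ_y = 260.0 MPa, ρ = 1970 kg/m³
  beryllium: σ_y = 290.0 MPa, ρ = 1855 kg/m³
  CFRP laminate: M = 53.1×10⁻³
  beryllium: M = 23.6×10⁻³
  GFRP laminate: M = 20.7×10⁻³
  polycarbonate: M = 11.9×10⁻³
  molybdenum: M = 6.32×10⁻³
  soda-lime glass: M = 5.71×10⁻³
Highest index: CFRP laminate.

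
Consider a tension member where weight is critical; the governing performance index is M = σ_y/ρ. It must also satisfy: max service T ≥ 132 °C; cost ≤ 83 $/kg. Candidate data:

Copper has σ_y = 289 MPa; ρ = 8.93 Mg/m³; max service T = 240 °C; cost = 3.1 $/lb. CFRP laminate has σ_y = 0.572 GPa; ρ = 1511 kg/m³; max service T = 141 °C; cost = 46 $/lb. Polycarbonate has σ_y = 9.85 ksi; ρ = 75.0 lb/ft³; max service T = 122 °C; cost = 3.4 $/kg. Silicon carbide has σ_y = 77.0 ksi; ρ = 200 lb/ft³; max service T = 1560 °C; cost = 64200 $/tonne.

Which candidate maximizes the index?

silicon carbide

Screen on constraints: max service T ≥ 132 °C; cost ≤ 83 $/kg. Survivors: copper, silicon carbide.
After converting to SI:
  copper: σ_y = 289.0 MPa, ρ = 8930 kg/m³
  silicon carbide: σ_y = 530.9 MPa, ρ = 3204 kg/m³
  silicon carbide: M = 166 kN·m/kg
  copper: M = 32.4 kN·m/kg
Silicon carbide has the largest M.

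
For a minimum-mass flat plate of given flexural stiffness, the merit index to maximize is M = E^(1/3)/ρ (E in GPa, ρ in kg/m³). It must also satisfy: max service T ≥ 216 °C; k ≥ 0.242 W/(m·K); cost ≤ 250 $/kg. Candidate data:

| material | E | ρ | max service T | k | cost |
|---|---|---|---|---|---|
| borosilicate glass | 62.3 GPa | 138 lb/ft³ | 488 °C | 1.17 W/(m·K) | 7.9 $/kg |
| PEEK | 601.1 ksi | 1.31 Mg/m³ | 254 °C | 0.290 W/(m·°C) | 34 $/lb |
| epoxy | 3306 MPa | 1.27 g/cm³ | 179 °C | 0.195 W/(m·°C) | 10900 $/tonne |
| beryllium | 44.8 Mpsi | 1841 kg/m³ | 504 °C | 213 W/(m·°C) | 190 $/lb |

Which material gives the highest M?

borosilicate glass

Screen on constraints: max service T ≥ 216 °C; k ≥ 0.242 W/(m·K); cost ≤ 250 $/kg. Survivors: borosilicate glass, PEEK.
Putting every candidate on a common basis:
  borosilicate glass: E = 62.30 GPa, ρ = 2211 kg/m³
  PEEK: E = 4.144 GPa, ρ = 1310 kg/m³
  borosilicate glass: M = 1.79×10⁻³
  PEEK: M = 1.23×10⁻³
The maximum is for borosilicate glass.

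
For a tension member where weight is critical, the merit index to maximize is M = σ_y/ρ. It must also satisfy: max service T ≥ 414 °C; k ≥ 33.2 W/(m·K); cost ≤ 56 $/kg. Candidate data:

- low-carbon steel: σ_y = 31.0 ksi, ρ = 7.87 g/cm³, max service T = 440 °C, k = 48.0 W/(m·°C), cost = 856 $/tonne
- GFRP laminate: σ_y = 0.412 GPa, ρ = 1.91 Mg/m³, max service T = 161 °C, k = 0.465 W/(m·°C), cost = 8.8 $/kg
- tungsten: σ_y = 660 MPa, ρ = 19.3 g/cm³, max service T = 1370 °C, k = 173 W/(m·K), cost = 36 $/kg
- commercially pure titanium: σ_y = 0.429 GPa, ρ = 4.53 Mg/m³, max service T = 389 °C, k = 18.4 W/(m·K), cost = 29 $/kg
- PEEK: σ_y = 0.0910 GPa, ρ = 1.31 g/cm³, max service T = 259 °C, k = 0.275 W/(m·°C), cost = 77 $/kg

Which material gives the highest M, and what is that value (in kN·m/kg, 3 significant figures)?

Screen on constraints: max service T ≥ 414 °C; k ≥ 33.2 W/(m·K); cost ≤ 56 $/kg. Survivors: low-carbon steel, tungsten.
Normalizing units and computing the index:
  low-carbon steel: σ_y = 213.7 MPa, ρ = 7870 kg/m³
  tungsten: σ_y = 660.0 MPa, ρ = 19300 kg/m³
  tungsten: M = 34.2 kN·m/kg
  low-carbon steel: M = 27.2 kN·m/kg
Tungsten ranks first.

tungsten, M = 34.2 kN·m/kg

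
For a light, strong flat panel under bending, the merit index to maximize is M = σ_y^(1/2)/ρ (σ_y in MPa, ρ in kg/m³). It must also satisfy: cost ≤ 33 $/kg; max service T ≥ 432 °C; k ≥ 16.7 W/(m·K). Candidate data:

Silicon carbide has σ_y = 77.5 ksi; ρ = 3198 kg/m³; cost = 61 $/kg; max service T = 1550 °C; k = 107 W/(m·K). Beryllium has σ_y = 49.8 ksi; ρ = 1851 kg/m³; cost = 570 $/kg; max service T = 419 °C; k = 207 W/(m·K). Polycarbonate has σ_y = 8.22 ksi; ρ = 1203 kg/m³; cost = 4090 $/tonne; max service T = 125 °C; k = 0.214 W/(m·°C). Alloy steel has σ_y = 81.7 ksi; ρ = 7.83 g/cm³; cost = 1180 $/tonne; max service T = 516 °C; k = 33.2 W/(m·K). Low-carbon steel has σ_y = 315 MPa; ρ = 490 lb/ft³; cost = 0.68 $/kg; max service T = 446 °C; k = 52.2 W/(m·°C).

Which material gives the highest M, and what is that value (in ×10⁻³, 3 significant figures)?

alloy steel, M = 3.03×10⁻³

Screen on constraints: cost ≤ 33 $/kg; max service T ≥ 432 °C; k ≥ 16.7 W/(m·K). Survivors: alloy steel, low-carbon steel.
After converting to SI:
  alloy steel: σ_y = 563.3 MPa, ρ = 7830 kg/m³
  low-carbon steel: σ_y = 315.0 MPa, ρ = 7849 kg/m³
  alloy steel: M = 3.03×10⁻³
  low-carbon steel: M = 2.26×10⁻³
Alloy steel ranks first.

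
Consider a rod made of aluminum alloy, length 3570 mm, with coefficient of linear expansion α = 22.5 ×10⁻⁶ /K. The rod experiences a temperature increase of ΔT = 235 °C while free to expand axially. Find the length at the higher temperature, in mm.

3588.9 mm

ΔL = α·L₀·ΔT = 22.5×10⁻⁶ × 3570 mm × 235.0 K = 18.9 mm.
L = L₀ + ΔL = 3570 + 18.9 = 3588.9 mm.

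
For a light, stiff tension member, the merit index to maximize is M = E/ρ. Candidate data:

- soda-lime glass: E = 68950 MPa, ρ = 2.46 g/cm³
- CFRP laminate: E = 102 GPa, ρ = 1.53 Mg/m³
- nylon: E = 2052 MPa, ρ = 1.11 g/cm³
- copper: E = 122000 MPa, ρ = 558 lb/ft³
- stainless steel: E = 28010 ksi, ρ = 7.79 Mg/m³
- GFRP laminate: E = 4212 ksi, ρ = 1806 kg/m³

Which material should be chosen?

CFRP laminate

After converting to SI:
  soda-lime glass: E = 68.95 GPa, ρ = 2460 kg/m³
  CFRP laminate: E = 102.0 GPa, ρ = 1530 kg/m³
  nylon: E = 2.052 GPa, ρ = 1110 kg/m³
  copper: E = 122.0 GPa, ρ = 8938 kg/m³
  stainless steel: E = 193.1 GPa, ρ = 7790 kg/m³
  GFRP laminate: E = 29.04 GPa, ρ = 1806 kg/m³
  CFRP laminate: M = 66.7 MN·m/kg
  soda-lime glass: M = 28.0 MN·m/kg
  stainless steel: M = 24.8 MN·m/kg
  GFRP laminate: M = 16.1 MN·m/kg
  copper: M = 13.6 MN·m/kg
  nylon: M = 1.85 MN·m/kg
CFRP laminate has the largest M.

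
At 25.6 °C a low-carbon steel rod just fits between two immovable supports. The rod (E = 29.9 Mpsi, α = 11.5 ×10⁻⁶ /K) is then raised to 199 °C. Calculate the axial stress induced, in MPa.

E = 29.9 Mpsi = 206.2 GPa.
ΔT = 173.4 K. Constrained thermal stress σ = E·α·ΔT = 206.2×10³ MPa × 11.5×10⁻⁶ × 173.4 = 411 MPa (compressive).

411 MPa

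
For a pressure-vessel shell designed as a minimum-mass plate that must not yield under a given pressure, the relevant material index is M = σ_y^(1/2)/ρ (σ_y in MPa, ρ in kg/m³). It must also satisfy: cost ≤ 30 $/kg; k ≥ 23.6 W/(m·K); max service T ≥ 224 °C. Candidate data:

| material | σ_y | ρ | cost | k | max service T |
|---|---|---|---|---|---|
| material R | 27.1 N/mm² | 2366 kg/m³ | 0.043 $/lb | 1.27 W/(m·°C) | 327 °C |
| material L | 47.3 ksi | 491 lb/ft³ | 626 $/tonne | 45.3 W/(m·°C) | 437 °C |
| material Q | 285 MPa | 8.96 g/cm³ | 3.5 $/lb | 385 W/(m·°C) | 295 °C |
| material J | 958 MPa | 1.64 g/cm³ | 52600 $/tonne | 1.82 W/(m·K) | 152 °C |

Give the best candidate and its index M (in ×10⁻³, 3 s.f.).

Screen on constraints: cost ≤ 30 $/kg; k ≥ 23.6 W/(m·K); max service T ≥ 224 °C. Survivors: material L, material Q.
After converting to SI:
  material L: σ_y = 326.1 MPa, ρ = 7865 kg/m³
  material Q: σ_y = 285.0 MPa, ρ = 8960 kg/m³
  material L: M = 2.30×10⁻³
  material Q: M = 1.88×10⁻³
Material L has the largest M.

material L, M = 2.30×10⁻³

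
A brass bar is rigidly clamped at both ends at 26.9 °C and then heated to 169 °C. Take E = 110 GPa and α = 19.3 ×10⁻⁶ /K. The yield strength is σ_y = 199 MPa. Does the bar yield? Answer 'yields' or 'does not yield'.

yields

ΔT = 142.1 K. Constrained thermal stress σ = E·α·ΔT = 110.0×10³ MPa × 19.3×10⁻⁶ × 142.1 = 302 MPa (compressive).
Compare to σ_y = 199 MPa: σ ≥ σ_y, so it yields.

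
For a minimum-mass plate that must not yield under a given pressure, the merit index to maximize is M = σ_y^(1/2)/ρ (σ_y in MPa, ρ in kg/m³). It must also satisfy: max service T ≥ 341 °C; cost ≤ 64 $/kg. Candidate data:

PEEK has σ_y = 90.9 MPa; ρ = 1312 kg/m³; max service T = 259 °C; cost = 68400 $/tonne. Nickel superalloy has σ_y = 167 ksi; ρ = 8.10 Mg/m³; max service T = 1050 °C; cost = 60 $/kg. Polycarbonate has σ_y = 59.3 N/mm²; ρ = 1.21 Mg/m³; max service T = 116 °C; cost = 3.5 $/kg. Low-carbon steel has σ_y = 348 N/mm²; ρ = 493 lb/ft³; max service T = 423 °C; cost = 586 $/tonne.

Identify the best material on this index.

Screen on constraints: max service T ≥ 341 °C; cost ≤ 64 $/kg. Survivors: nickel superalloy, low-carbon steel.
Convert each candidate to consistent units, then evaluate M:
  nickel superalloy: σ_y = 1151 MPa, ρ = 8100 kg/m³
  low-carbon steel: σ_y = 348.0 MPa, ρ = 7897 kg/m³
  nickel superalloy: M = 4.19×10⁻³
  low-carbon steel: M = 2.36×10⁻³
The maximum is for nickel superalloy.

nickel superalloy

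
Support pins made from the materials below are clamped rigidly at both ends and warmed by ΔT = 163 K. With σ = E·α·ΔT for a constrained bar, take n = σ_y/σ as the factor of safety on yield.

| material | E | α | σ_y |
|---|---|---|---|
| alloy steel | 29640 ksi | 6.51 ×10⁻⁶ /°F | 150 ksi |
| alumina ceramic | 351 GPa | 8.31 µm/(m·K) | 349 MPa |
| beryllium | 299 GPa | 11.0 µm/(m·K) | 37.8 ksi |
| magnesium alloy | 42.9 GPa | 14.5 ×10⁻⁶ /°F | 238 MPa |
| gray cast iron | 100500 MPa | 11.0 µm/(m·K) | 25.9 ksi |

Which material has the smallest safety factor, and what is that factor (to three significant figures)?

beryllium, n = 0.486

Per material, after unit conversion:
  alloy steel: E = 204.4, α = 11.7, σ_y = 1034 → σ = 390 MPa, n = 2.65
  alumina ceramic: E = 351.0, α = 8.31, σ_y = 349.0 → σ = 475 MPa, n = 0.734
  beryllium: E = 299.0, α = 11.0, σ_y = 260.6 → σ = 536 MPa, n = 0.486
  magnesium alloy: E = 42.90, α = 26.1, σ_y = 238.0 → σ = 183 MPa, n = 1.30
  gray cast iron: E = 100.5, α = 11.0, σ_y = 178.6 → σ = 180 MPa, n = 0.991
The minimum is beryllium at n = 0.486.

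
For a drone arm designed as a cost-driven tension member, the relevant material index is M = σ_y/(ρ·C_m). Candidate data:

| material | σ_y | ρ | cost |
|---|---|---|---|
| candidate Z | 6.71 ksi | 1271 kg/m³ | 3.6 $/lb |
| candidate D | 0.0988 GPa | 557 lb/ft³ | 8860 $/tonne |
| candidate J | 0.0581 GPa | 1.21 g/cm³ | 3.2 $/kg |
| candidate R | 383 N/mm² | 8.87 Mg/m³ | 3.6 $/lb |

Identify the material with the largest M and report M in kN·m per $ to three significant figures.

Convert each candidate to consistent units, then evaluate M:
  candidate Z: σ_y = 46.26 MPa, ρ = 1271 kg/m³, cost = 7.937 $/kg
  candidate D: σ_y = 98.80 MPa, ρ = 8922 kg/m³, cost = 8.860 $/kg
  candidate J: σ_y = 58.10 MPa, ρ = 1210 kg/m³, cost = 3.200 $/kg
  candidate R: σ_y = 383.0 MPa, ρ = 8870 kg/m³, cost = 7.937 $/kg
  candidate J: M = 15.0 kN·m per $
  candidate R: M = 5.44 kN·m per $
  candidate Z: M = 4.59 kN·m per $
  candidate D: M = 1.25 kN·m per $
Candidate J has the largest M.

candidate J, M = 15.0 kN·m per $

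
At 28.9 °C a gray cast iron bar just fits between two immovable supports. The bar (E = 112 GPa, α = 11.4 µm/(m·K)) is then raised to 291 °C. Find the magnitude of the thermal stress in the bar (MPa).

335 MPa

ΔT = 262.1 K. Constrained thermal stress σ = E·α·ΔT = 112.0×10³ MPa × 11.4×10⁻⁶ × 262.1 = 335 MPa (compressive).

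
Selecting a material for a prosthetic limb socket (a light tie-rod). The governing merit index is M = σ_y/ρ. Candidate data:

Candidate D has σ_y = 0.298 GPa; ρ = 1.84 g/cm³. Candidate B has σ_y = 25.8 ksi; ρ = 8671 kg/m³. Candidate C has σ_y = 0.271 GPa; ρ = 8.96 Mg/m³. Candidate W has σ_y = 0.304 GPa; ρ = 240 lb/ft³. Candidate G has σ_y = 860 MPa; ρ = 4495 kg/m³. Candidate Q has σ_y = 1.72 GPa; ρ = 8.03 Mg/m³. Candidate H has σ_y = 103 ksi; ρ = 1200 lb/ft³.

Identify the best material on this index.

candidate Q

Convert each candidate to consistent units, then evaluate M:
  candidate D: σ_y = 298.0 MPa, ρ = 1840 kg/m³
  candidate B: σ_y = 177.9 MPa, ρ = 8671 kg/m³
  candidate C: σ_y = 271.0 MPa, ρ = 8960 kg/m³
  candidate W: σ_y = 304.0 MPa, ρ = 3844 kg/m³
  candidate G: σ_y = 860.0 MPa, ρ = 4495 kg/m³
  candidate Q: σ_y = 1720 MPa, ρ = 8030 kg/m³
  candidate H: σ_y = 710.2 MPa, ρ = 19220 kg/m³
  candidate Q: M = 214 kN·m/kg
  candidate G: M = 191 kN·m/kg
  candidate D: M = 162 kN·m/kg
  candidate W: M = 79.1 kN·m/kg
  candidate H: M = 36.9 kN·m/kg
  candidate C: M = 30.2 kN·m/kg
  candidate B: M = 20.5 kN·m/kg
Candidate Q ranks first.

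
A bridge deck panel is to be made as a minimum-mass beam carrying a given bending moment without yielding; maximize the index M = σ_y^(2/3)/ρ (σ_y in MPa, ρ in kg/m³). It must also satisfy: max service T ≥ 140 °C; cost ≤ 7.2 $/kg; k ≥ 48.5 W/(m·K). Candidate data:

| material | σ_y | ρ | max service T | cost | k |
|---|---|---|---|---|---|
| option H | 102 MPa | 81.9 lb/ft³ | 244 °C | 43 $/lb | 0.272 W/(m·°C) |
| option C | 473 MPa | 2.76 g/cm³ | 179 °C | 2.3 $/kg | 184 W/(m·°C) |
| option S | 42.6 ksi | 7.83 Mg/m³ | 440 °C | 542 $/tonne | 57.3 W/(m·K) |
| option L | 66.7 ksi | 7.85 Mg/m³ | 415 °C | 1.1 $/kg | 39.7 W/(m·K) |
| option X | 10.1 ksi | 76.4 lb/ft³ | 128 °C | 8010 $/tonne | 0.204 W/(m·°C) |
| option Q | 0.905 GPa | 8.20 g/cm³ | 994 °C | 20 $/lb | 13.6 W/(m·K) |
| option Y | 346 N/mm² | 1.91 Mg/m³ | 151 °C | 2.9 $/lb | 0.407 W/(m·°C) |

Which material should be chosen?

Screen on constraints: max service T ≥ 140 °C; cost ≤ 7.2 $/kg; k ≥ 48.5 W/(m·K). Survivors: option C, option S.
Convert each candidate to consistent units, then evaluate M:
  option C: σ_y = 473.0 MPa, ρ = 2760 kg/m³
  option S: σ_y = 293.7 MPa, ρ = 7830 kg/m³
  option C: M = 22.0×10⁻³
  option S: M = 5.64×10⁻³
Option C has the largest M.

option C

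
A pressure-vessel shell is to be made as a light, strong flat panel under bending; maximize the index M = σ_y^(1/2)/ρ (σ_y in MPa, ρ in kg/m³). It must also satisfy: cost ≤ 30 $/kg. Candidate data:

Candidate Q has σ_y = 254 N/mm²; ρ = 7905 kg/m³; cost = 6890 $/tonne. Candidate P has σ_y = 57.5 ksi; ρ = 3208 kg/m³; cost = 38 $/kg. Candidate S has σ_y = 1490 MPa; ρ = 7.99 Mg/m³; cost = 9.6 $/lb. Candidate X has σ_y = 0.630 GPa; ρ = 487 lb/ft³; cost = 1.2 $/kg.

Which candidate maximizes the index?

candidate S

Screen on constraints: cost ≤ 30 $/kg. Survivors: candidate Q, candidate S, candidate X.
After converting to SI:
  candidate Q: σ_y = 254.0 MPa, ρ = 7905 kg/m³
  candidate S: σ_y = 1490 MPa, ρ = 7990 kg/m³
  candidate X: σ_y = 630.0 MPa, ρ = 7801 kg/m³
  candidate S: M = 4.83×10⁻³
  candidate X: M = 3.22×10⁻³
  candidate Q: M = 2.02×10⁻³
Highest index: candidate S.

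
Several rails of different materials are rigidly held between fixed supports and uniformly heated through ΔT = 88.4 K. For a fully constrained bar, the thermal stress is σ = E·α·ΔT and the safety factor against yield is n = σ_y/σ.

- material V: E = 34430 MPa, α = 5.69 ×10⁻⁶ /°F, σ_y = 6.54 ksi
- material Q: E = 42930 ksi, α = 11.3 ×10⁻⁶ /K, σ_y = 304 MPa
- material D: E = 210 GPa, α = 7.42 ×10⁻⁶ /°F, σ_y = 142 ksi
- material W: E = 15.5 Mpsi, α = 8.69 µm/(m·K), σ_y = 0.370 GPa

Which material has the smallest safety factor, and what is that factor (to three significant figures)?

Per material, after unit conversion:
  material V: E = 34.43, α = 10.2, σ_y = 45.09 → σ = 31.2 MPa, n = 1.45
  material Q: E = 296.0, α = 11.3, σ_y = 304.0 → σ = 296 MPa, n = 1.03
  material D: E = 210.0, α = 13.4, σ_y = 979.1 → σ = 248 MPa, n = 3.95
  material W: E = 106.9, α = 8.69, σ_y = 370.0 → σ = 82.1 MPa, n = 4.51
Material Q has the lowest safety factor, n = 1.03.

material Q, n = 1.03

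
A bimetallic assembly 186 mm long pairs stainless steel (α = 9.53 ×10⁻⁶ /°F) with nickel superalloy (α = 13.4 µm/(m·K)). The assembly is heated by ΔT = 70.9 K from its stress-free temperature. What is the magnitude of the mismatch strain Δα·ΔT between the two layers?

2.66×10⁻⁴

stainless steel: α = 9.53×10⁻⁶/°F × 9/5 = 17.2×10⁻⁶/K.
Δα = |17.2 − 13.4|×10⁻⁶/K = 3.75×10⁻⁶/K.
Mismatch strain = Δα·ΔT = 3.75×10⁻⁶ × 70.9 = 2.66×10⁻⁴.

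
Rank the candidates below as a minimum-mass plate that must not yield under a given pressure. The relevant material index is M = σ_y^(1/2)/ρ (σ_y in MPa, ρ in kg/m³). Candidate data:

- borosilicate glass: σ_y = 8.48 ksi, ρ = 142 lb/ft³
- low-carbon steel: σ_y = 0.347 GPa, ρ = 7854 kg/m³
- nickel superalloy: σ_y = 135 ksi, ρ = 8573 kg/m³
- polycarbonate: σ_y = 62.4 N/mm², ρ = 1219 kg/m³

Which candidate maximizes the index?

polycarbonate

Putting every candidate on a common basis:
  borosilicate glass: σ_y = 58.47 MPa, ρ = 2275 kg/m³
  low-carbon steel: σ_y = 347.0 MPa, ρ = 7854 kg/m³
  nickel superalloy: σ_y = 930.8 MPa, ρ = 8573 kg/m³
  polycarbonate: σ_y = 62.40 MPa, ρ = 1219 kg/m³
  polycarbonate: M = 6.48×10⁻³
  nickel superalloy: M = 3.56×10⁻³
  borosilicate glass: M = 3.36×10⁻³
  low-carbon steel: M = 2.37×10⁻³
The maximum is for polycarbonate.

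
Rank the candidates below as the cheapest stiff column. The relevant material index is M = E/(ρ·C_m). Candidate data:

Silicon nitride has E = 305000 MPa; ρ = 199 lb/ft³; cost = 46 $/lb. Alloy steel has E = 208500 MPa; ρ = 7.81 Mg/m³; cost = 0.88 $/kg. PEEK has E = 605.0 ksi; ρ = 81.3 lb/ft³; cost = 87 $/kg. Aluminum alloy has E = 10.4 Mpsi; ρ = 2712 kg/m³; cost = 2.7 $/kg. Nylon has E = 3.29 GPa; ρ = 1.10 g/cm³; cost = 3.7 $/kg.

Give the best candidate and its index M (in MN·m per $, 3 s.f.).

alloy steel, M = 30.3 MN·m per $

Putting every candidate on a common basis:
  silicon nitride: E = 305.0 GPa, ρ = 3188 kg/m³, cost = 101.4 $/kg
  alloy steel: E = 208.5 GPa, ρ = 7810 kg/m³, cost = 0.8800 $/kg
  PEEK: E = 4.171 GPa, ρ = 1302 kg/m³, cost = 87.00 $/kg
  aluminum alloy: E = 71.71 GPa, ρ = 2712 kg/m³, cost = 2.700 $/kg
  nylon: E = 3.290 GPa, ρ = 1100 kg/m³, cost = 3.700 $/kg
  alloy steel: M = 30.3 MN·m per $
  aluminum alloy: M = 9.79 MN·m per $
  silicon nitride: M = 0.943 MN·m per $
  nylon: M = 0.808 MN·m per $
  PEEK: M = 0.0368 MN·m per $
The maximum is for alloy steel.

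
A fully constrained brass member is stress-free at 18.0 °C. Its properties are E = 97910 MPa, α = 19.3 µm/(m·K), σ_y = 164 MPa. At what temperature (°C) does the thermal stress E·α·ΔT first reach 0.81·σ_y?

E = 97910 MPa = 97.91 GPa.
E·α·ΔT = 132.8 MPa ⇒ ΔT = 132.8 / (97.91×10³ × 19.3×10⁻⁶) = 70.30 K.
T = 18.0 + 70.30 = 88.30 °C.

88.3 °C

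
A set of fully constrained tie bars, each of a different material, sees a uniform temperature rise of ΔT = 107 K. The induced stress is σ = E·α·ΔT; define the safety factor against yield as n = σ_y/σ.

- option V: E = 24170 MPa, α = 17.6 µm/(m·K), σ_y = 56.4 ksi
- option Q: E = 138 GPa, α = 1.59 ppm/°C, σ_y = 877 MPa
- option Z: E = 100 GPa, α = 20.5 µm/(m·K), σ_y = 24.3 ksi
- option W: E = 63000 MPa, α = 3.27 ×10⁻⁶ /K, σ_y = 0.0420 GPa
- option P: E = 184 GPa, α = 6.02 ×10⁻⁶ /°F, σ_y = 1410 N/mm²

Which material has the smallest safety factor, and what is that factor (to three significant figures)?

option Z, n = 0.764

Per material, after unit conversion:
  option V: E = 24.17, α = 17.6, σ_y = 388.9 → σ = 45.5 MPa, n = 8.54
  option Q: E = 138.0, α = 1.59, σ_y = 877.0 → σ = 23.5 MPa, n = 37.4
  option Z: E = 100.0, α = 20.5, σ_y = 167.5 → σ = 219 MPa, n = 0.764
  option W: E = 63.00, α = 3.27, σ_y = 42.00 → σ = 22.0 MPa, n = 1.91
  option P: E = 184.0, α = 10.8, σ_y = 1410 → σ = 213 MPa, n = 6.61
The minimum is option Z at n = 0.764.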